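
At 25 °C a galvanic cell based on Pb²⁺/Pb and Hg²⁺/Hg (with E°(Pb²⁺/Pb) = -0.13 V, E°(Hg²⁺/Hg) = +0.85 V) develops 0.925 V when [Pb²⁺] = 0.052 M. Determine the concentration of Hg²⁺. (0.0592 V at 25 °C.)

7.2 × 10^-4 M

From the Nernst equation, log Q = n(E° − E)/0.0592 = 2(0.98 − 0.925)/0.0592 = 1.858, so Q = 72.1.
With Q = [Pb²⁺]/[Hg²⁺] and the known concentrations, [Hg²⁺] in the denominator gives [Hg²⁺] = 7.2 × 10^-4 M.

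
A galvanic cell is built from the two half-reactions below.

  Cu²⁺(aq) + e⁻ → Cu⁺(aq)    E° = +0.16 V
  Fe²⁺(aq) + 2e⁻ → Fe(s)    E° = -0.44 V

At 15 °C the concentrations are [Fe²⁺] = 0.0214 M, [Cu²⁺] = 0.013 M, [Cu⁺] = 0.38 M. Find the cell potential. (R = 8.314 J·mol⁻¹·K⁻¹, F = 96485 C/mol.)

0.564 V

The Cu²⁺/Cu⁺ couple has the higher reduction potential and acts as the cathode, so E°_cell = +0.16 − (-0.44) = 0.60 V.
Balancing electrons gives n = 2; the reaction quotient is Q = [Fe²⁺]·[Cu⁺]^2/[Cu²⁺]^2 = 18.3.
E = E° − (RT/nF) ln Q = 0.60 − (8.314×288)/(2×96485) × (2.906) = 0.600 − 0.036 = 0.564 V.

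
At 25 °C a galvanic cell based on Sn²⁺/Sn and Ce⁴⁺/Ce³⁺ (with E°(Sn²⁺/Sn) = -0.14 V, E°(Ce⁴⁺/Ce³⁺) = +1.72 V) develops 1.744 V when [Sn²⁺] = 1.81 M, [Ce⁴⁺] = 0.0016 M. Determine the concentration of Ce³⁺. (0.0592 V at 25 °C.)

0.11 M

From the Nernst equation, log Q = n(E° − E)/0.0592 = 2(1.86 − 1.744)/0.0592 = 3.919, so Q = 8300.
With Q = [Sn²⁺]·[Ce³⁺]^2/[Ce⁴⁺]^2 and the known concentrations, [Ce³⁺]^2 in the numerator gives [Ce³⁺] = 0.11 M.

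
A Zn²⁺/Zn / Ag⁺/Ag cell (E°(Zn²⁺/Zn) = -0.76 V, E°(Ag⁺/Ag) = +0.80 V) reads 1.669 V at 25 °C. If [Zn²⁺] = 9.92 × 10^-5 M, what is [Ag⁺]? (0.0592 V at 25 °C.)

From the Nernst equation, log Q = n(E° − E)/0.0592 = 2(1.56 − 1.669)/0.0592 = -3.682, so Q = 2.08 × 10^-4.
With Q = [Zn²⁺]/[Ag⁺]^2 and the known concentrations, [Ag⁺]^2 in the denominator gives [Ag⁺] = 0.69 M.

0.69 M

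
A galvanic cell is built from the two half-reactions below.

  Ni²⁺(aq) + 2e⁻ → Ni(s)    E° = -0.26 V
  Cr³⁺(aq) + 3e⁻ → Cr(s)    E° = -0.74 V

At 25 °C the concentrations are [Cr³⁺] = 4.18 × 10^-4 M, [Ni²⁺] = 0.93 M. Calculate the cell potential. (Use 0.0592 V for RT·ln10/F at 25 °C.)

0.546 V

The Ni²⁺/Ni couple has the higher reduction potential and acts as the cathode, so E°_cell = -0.26 − (-0.74) = 0.48 V.
Balancing electrons gives n = 6; the reaction quotient is Q = [Cr³⁺]^2/[Ni²⁺]^3 = 2.17 × 10^-7.
At 25 °C, E = E° − (0.0592/n) log Q = 0.48 − (0.0592/6)(-6.663) = 0.480 + 0.066 = 0.546 V.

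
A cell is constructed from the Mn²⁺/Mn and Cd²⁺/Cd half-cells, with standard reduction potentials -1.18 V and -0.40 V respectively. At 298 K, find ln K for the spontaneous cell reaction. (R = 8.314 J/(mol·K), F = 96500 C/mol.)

E°_cell = -0.40 − (-1.18) = 0.78 V, with n = 2 electrons transferred.
At equilibrium E = 0, so the Nernst equation gives ln K = nFE°/RT = (2)(96500)(0.78)/((8.314)(298)) = 60.76.

ln K = 60.8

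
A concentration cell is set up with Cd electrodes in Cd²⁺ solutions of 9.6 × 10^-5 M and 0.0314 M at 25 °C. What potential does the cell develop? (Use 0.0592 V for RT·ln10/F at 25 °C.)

Both half-cells are Cd²⁺/Cd, so E°_cell = 0. The concentrated side is the cathode; the cell reaction moves Cd²⁺ from high to low concentration with n = 2.
Q = [Cd²⁺]_dilute/[Cd²⁺]_conc = 9.6 × 10^-5/0.0314 = 0.00306.
E = 0 − (0.0592/2) log Q = −(0.0592/2)(-2.515) = 0.0744 V.

0.074 V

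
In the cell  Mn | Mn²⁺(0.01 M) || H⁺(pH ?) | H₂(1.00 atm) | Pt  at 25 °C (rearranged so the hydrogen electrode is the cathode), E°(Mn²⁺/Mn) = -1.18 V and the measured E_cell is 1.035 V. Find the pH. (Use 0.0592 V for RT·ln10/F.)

pH = 3.45

E°_cell = 1.18 V and n = 2.
log Q = n(E° − E)/0.0592 = 2×(1.18 − 1.035)/0.0592 = 4.899.
With Q = [Mn²⁺]·P(H₂) / [H⁺]^2, solving for [H⁺] gives log[H⁺] = -3.449, so pH = 3.45.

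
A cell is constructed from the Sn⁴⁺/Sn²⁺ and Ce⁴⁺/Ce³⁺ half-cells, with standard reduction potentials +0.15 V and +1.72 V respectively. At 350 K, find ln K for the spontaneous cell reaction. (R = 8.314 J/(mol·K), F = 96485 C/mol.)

E°_cell = +1.72 − (+0.15) = 1.57 V, with n = 2 electrons transferred.
At equilibrium E = 0, so the Nernst equation gives ln K = nFE°/RT = (2)(96485)(1.57)/((8.314)(350)) = 104.11.

ln K = 104.1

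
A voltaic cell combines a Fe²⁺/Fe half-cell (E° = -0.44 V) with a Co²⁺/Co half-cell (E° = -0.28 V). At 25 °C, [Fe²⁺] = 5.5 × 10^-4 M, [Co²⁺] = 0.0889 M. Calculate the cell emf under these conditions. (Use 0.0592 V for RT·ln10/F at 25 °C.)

The Co²⁺/Co couple has the higher reduction potential and acts as the cathode, so E°_cell = -0.28 − (-0.44) = 0.16 V.
Balancing electrons gives n = 2; the reaction quotient is Q = [Fe²⁺]/[Co²⁺] = 0.00619.
At 25 °C, E = E° − (0.0592/n) log Q = 0.16 − (0.0592/2)(-2.209) = 0.160 + 0.065 = 0.225 V.

0.225 V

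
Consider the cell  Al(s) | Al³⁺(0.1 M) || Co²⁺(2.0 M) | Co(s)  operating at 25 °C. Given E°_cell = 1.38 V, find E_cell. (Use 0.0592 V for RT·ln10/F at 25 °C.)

Balancing electrons gives n = 6; the reaction quotient is Q = [Al³⁺]^2/[Co²⁺]^3 = 0.00125.
At 25 °C, E = E° − (0.0592/n) log Q = 1.38 − (0.0592/6)(-2.903) = 1.380 + 0.029 = 1.409 V.

1.41 V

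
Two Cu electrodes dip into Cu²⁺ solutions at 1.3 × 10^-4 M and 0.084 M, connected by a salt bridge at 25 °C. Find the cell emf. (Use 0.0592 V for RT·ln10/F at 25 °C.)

0.083 V

Both half-cells are Cu²⁺/Cu, so E°_cell = 0. The concentrated side is the cathode; the cell reaction moves Cu²⁺ from high to low concentration with n = 2.
Q = [Cu²⁺]_dilute/[Cu²⁺]_conc = 1.3 × 10^-4/0.084 = 0.00155.
E = 0 − (0.0592/2) log Q = −(0.0592/2)(-2.810) = 0.0832 V.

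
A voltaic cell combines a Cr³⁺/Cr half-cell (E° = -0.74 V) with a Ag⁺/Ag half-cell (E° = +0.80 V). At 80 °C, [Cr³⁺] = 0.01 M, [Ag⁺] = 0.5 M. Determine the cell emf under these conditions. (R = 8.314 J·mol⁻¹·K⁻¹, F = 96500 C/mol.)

1.57 V

The Ag⁺/Ag couple has the higher reduction potential and acts as the cathode, so E°_cell = +0.80 − (-0.74) = 1.54 V.
Balancing electrons gives n = 3; the reaction quotient is Q = [Cr³⁺]/[Ag⁺]^3 = 0.0800.
E = E° − (RT/nF) ln Q = 1.54 − (8.314×353)/(3×96500) × (-2.526) = 1.540 + 0.026 = 1.566 V.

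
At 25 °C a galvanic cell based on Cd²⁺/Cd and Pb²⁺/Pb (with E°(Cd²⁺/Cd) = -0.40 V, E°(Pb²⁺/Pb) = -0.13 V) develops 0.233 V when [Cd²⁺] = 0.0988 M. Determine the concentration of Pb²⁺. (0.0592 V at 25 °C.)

From the Nernst equation, log Q = n(E° − E)/0.0592 = 2(0.27 − 0.233)/0.0592 = 1.250, so Q = 17.8.
With Q = [Cd²⁺]/[Pb²⁺] and the known concentrations, [Pb²⁺] in the denominator gives [Pb²⁺] = 0.0056 M.

0.0056 M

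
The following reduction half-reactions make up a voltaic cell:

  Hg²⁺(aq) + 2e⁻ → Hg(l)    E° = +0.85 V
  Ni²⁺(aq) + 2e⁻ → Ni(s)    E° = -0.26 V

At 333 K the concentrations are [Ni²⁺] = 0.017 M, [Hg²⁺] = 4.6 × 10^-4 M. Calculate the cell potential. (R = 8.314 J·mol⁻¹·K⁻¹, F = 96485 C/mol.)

The Hg²⁺/Hg couple has the higher reduction potential and acts as the cathode, so E°_cell = +0.85 − (-0.26) = 1.11 V.
Balancing electrons gives n = 2; the reaction quotient is Q = [Ni²⁺]/[Hg²⁺] = 37.0.
E = E° − (RT/nF) ln Q = 1.11 − (8.314×333)/(2×96485) × (3.610) = 1.110 − 0.052 = 1.058 V.

1.06 V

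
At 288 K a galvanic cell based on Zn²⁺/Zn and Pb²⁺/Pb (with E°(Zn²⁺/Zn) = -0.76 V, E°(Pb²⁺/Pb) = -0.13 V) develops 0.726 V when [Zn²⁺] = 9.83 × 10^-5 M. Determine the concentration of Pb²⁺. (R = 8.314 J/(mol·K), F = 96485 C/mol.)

0.23 M

From the Nernst equation, ln Q = nF(E° − E)/RT = 2×96485×(0.63 − 0.726)/(8.314×288) = -7.737, so Q = 4.36 × 10^-4.
With Q = [Zn²⁺]/[Pb²⁺] and the known concentrations, [Pb²⁺] in the denominator gives [Pb²⁺] = 0.23 M.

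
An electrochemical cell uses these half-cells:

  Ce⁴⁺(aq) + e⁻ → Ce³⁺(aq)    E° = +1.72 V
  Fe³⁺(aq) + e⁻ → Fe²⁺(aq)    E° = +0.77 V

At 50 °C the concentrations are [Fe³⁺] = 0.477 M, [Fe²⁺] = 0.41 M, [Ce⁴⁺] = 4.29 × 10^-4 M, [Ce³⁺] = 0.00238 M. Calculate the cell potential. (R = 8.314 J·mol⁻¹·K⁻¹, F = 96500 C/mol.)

0.898 V

The Ce⁴⁺/Ce³⁺ couple has the higher reduction potential and acts as the cathode, so E°_cell = +1.72 − (+0.77) = 0.95 V.
Balancing electrons gives n = 1; the reaction quotient is Q = [Fe³⁺]·[Ce³⁺]/([Fe²⁺]·[Ce⁴⁺]) = 6.45.
E = E° − (RT/nF) ln Q = 0.95 − (8.314×323)/(1×96500) × (1.865) = 0.950 − 0.052 = 0.898 V.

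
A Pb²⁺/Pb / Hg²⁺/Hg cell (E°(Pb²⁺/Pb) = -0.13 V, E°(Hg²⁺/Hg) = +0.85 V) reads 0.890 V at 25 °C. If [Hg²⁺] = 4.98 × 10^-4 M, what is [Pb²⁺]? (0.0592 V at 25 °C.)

From the Nernst equation, log Q = n(E° − E)/0.0592 = 2(0.98 − 0.890)/0.0592 = 3.041, so Q = 1100.
With Q = [Pb²⁺]/[Hg²⁺] and the known concentrations, [Pb²⁺] in the numerator gives [Pb²⁺] = 0.55 M.

0.55 M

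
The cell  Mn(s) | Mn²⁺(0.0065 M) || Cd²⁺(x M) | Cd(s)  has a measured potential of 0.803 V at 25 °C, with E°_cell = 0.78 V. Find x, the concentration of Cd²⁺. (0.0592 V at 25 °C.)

From the Nernst equation, log Q = n(E° − E)/0.0592 = 2(0.78 − 0.803)/0.0592 = -0.777, so Q = 0.167.
With Q = [Mn²⁺]/[Cd²⁺] and the known concentrations, [Cd²⁺] in the denominator gives [Cd²⁺] = 0.039 M.

0.039 M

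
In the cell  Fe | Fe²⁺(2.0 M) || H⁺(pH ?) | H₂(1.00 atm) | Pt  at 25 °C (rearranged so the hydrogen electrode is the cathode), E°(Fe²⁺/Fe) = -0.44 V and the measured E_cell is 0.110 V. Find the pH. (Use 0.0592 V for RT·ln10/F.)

pH = 5.42

E°_cell = 0.44 V and n = 2.
log Q = n(E° − E)/0.0592 = 2×(0.44 − 0.110)/0.0592 = 11.149.
With Q = [Fe²⁺]·P(H₂) / [H⁺]^2, solving for [H⁺] gives log[H⁺] = -5.424, so pH = 5.42.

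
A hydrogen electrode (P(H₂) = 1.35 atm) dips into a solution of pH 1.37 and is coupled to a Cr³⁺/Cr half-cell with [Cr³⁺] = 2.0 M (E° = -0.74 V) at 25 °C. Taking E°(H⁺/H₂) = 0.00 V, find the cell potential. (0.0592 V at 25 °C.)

The hydrogen couple is the cathode, so E°_cell = 0.74 V; n = 6.
[H⁺] = 10^(−1.37) = 0.043 M, and Q = [Cr³⁺]^2·P(H₂)^3 / [H⁺]^6 = 1.63 × 10^9.
E = E° − (0.0592/6) log Q = 0.74 − (0.0592/6)(9.213) = 0.649 V.

0.65 V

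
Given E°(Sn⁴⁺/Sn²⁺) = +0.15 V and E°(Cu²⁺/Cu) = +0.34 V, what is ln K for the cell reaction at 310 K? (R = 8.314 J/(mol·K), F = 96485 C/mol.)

E°_cell = +0.34 − (+0.15) = 0.19 V, with n = 2 electrons transferred.
At equilibrium E = 0, so the Nernst equation gives ln K = nFE°/RT = (2)(96485)(0.19)/((8.314)(310)) = 14.23.

ln K = 14.2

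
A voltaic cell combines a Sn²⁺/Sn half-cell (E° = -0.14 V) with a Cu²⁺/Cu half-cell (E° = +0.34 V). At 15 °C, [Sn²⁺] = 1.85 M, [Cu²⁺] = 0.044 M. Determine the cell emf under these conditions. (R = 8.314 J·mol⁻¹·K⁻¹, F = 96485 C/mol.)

The Cu²⁺/Cu couple has the higher reduction potential and acts as the cathode, so E°_cell = +0.34 − (-0.14) = 0.48 V.
Balancing electrons gives n = 2; the reaction quotient is Q = [Sn²⁺]/[Cu²⁺] = 42.0.
E = E° − (RT/nF) ln Q = 0.48 − (8.314×288)/(2×96485) × (3.739) = 0.480 − 0.046 = 0.434 V.

0.434 V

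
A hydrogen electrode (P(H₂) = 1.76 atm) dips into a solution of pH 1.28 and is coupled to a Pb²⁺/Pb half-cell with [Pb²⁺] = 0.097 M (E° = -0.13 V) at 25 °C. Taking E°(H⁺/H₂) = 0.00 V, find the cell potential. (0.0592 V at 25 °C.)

0.077 V

The hydrogen couple is the cathode, so E°_cell = 0.13 V; n = 2.
[H⁺] = 10^(−1.28) = 0.052 M, and Q = [Pb²⁺]·P(H₂) / [H⁺]^2 = 62.0.
E = E° − (0.0592/2) log Q = 0.13 − (0.0592/2)(1.792) = 0.077 V.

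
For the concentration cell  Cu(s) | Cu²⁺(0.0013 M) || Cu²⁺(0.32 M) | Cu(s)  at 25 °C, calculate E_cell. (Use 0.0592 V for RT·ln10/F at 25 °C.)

0.071 V

Both half-cells are Cu²⁺/Cu, so E°_cell = 0. The concentrated side is the cathode; the cell reaction moves Cu²⁺ from high to low concentration with n = 2.
Q = [Cu²⁺]_dilute/[Cu²⁺]_conc = 0.0013/0.32 = 0.00406.
E = 0 − (0.0592/2) log Q = −(0.0592/2)(-2.391) = 0.0708 V.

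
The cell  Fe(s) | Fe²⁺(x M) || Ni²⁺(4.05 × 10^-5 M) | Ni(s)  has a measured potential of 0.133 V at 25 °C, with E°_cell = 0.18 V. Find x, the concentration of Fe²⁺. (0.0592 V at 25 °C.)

0.0016 M

From the Nernst equation, log Q = n(E° − E)/0.0592 = 2(0.18 − 0.133)/0.0592 = 1.588, so Q = 38.7.
With Q = [Fe²⁺]/[Ni²⁺] and the known concentrations, [Fe²⁺] in the numerator gives [Fe²⁺] = 0.0016 M.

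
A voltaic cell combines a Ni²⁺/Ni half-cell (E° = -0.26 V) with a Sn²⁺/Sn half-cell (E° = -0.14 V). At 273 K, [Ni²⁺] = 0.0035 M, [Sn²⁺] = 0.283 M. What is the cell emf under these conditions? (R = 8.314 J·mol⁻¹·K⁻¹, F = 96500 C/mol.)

0.172 V

The Sn²⁺/Sn couple has the higher reduction potential and acts as the cathode, so E°_cell = -0.14 − (-0.26) = 0.12 V.
Balancing electrons gives n = 2; the reaction quotient is Q = [Ni²⁺]/[Sn²⁺] = 0.0124.
E = E° − (RT/nF) ln Q = 0.12 − (8.314×273)/(2×96500) × (-4.393) = 0.120 + 0.052 = 0.172 V.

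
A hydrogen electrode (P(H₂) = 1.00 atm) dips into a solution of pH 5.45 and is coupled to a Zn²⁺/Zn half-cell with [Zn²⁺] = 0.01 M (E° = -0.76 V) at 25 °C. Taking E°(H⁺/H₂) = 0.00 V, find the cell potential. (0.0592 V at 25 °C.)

The hydrogen couple is the cathode, so E°_cell = 0.76 V; n = 2.
[H⁺] = 10^(−5.45) = 3.5 × 10^-6 M, and Q = [Zn²⁺]·P(H₂) / [H⁺]^2 = 7.94 × 10^8.
E = E° − (0.0592/2) log Q = 0.76 − (0.0592/2)(8.900) = 0.497 V.

0.50 V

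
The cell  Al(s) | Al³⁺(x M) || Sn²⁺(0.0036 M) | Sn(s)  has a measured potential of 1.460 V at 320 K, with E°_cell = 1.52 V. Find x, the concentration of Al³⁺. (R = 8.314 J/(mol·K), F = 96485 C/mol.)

From the Nernst equation, ln Q = nF(E° − E)/RT = 6×96485×(1.52 − 1.460)/(8.314×320) = 13.056, so Q = 4.68 × 10^5.
With Q = [Al³⁺]^2/[Sn²⁺]^3 and the known concentrations, [Al³⁺]^2 in the numerator gives [Al³⁺] = 0.15 M.

0.15 M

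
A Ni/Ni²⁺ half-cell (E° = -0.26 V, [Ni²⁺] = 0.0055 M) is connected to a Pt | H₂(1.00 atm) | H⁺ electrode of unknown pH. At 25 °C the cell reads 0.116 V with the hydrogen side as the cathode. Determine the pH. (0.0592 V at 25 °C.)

E°_cell = 0.26 V and n = 2.
log Q = n(E° − E)/0.0592 = 2×(0.26 − 0.116)/0.0592 = 4.865.
With Q = [Ni²⁺]·P(H₂) / [H⁺]^2, solving for [H⁺] gives log[H⁺] = -3.562, so pH = 3.56.

pH = 3.56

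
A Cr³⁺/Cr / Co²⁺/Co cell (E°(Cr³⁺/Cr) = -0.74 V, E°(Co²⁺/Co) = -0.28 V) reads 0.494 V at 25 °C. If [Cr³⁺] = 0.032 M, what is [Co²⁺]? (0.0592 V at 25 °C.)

From the Nernst equation, log Q = n(E° − E)/0.0592 = 6(0.46 − 0.494)/0.0592 = -3.446, so Q = 3.58 × 10^-4.
With Q = [Cr³⁺]^2/[Co²⁺]^3 and the known concentrations, [Co²⁺]^3 in the denominator gives [Co²⁺] = 1.4 M.

1.4 M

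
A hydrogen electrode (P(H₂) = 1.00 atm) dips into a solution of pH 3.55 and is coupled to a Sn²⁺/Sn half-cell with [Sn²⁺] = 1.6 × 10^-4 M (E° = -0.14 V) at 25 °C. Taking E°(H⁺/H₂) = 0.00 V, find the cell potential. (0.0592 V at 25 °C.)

The hydrogen couple is the cathode, so E°_cell = 0.14 V; n = 2.
[H⁺] = 10^(−3.55) = 2.8 × 10^-4 M, and Q = [Sn²⁺]·P(H₂) / [H⁺]^2 = 2010.
E = E° − (0.0592/2) log Q = 0.14 − (0.0592/2)(3.304) = 0.042 V.

0.042 V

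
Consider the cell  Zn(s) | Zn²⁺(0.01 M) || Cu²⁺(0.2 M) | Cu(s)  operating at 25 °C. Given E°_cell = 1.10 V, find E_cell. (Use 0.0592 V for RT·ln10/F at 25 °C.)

1.14 V

Balancing electrons gives n = 2; the reaction quotient is Q = [Zn²⁺]/[Cu²⁺] = 0.0500.
At 25 °C, E = E° − (0.0592/n) log Q = 1.10 − (0.0592/2)(-1.301) = 1.100 + 0.039 = 1.139 V.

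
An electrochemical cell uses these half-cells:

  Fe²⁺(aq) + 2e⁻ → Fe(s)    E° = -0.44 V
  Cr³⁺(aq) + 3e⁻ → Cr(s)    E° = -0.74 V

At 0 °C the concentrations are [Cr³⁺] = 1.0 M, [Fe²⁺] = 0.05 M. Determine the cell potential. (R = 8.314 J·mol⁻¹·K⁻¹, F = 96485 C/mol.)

The Fe²⁺/Fe couple has the higher reduction potential and acts as the cathode, so E°_cell = -0.44 − (-0.74) = 0.30 V.
Balancing electrons gives n = 6; the reaction quotient is Q = [Cr³⁺]^2/[Fe²⁺]^3 = 8000.
E = E° − (RT/nF) ln Q = 0.30 − (8.314×273)/(6×96485) × (8.987) = 0.300 − 0.035 = 0.265 V.

0.265 V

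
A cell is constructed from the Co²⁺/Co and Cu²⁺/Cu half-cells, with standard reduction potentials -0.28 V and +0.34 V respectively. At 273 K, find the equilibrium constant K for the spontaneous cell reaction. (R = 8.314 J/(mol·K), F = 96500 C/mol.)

E°_cell = +0.34 − (-0.28) = 0.62 V, with n = 2 electrons transferred.
At equilibrium E = 0, so the Nernst equation gives ln K = nFE°/RT = (2)(96500)(0.62)/((8.314)(273)) = 52.72.
K = e^52.72 = 7.9 × 10^22.

7.9 × 10^22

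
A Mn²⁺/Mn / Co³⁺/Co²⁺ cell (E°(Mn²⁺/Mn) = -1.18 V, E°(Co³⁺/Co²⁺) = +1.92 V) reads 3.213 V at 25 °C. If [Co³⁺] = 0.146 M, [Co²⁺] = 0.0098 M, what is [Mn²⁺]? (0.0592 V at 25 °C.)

From the Nernst equation, log Q = n(E° − E)/0.0592 = 2(3.10 − 3.213)/0.0592 = -3.818, so Q = 1.52 × 10^-4.
With Q = [Mn²⁺]·[Co²⁺]^2/[Co³⁺]^2 and the known concentrations, [Mn²⁺] in the numerator gives [Mn²⁺] = 0.034 M.

0.034 M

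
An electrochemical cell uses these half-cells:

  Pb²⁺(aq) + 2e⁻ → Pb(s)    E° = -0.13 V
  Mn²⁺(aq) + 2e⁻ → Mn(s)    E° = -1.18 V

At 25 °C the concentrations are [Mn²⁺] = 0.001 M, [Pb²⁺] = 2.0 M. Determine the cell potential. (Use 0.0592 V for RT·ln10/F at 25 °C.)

The Pb²⁺/Pb couple has the higher reduction potential and acts as the cathode, so E°_cell = -0.13 − (-1.18) = 1.05 V.
Balancing electrons gives n = 2; the reaction quotient is Q = [Mn²⁺]/[Pb²⁺] = 5 × 10^-4.
At 25 °C, E = E° − (0.0592/n) log Q = 1.05 − (0.0592/2)(-3.301) = 1.050 + 0.098 = 1.148 V.

1.15 V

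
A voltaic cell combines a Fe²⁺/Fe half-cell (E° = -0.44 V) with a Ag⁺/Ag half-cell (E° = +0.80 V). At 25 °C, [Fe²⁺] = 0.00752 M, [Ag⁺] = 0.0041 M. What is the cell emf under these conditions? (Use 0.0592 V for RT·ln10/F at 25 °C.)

The Ag⁺/Ag couple has the higher reduction potential and acts as the cathode, so E°_cell = +0.80 − (-0.44) = 1.24 V.
Balancing electrons gives n = 2; the reaction quotient is Q = [Fe²⁺]/[Ag⁺]^2 = 447.
At 25 °C, E = E° − (0.0592/n) log Q = 1.24 − (0.0592/2)(2.651) = 1.240 − 0.078 = 1.162 V.

1.16 V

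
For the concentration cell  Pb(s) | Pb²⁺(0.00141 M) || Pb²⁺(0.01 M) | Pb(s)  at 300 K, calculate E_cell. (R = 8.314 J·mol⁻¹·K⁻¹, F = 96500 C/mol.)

0.025 V

Both half-cells are Pb²⁺/Pb, so E°_cell = 0. The concentrated side is the cathode; the cell reaction moves Pb²⁺ from high to low concentration with n = 2.
Q = [Pb²⁺]_dilute/[Pb²⁺]_conc = 0.00141/0.01 = 0.141.
E = 0 − (RT/nF) ln Q = −((8.314×300)/(2×96500))(-1.959) = 0.0253 V.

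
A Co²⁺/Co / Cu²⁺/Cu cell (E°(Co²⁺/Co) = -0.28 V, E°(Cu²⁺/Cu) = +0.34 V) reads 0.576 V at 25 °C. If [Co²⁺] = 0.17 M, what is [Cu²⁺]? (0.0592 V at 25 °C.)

From the Nernst equation, log Q = n(E° − E)/0.0592 = 2(0.62 − 0.576)/0.0592 = 1.486, so Q = 30.7.
With Q = [Co²⁺]/[Cu²⁺] and the known concentrations, [Cu²⁺] in the denominator gives [Cu²⁺] = 0.0055 M.

0.0055 M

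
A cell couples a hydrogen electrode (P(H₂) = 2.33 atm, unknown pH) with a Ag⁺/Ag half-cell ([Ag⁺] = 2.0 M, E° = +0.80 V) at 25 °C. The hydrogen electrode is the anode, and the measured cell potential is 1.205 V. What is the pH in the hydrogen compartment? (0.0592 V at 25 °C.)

E°_cell = 0.80 V and n = 2.
log Q = n(E° − E)/0.0592 = 2×(0.80 − 1.205)/0.0592 = -13.682.
With Q = [H⁺]^2 / ([Ag⁺]^2·P(H₂)), solving for [H⁺] gives log[H⁺] = -6.357, so pH = 6.36.

pH = 6.36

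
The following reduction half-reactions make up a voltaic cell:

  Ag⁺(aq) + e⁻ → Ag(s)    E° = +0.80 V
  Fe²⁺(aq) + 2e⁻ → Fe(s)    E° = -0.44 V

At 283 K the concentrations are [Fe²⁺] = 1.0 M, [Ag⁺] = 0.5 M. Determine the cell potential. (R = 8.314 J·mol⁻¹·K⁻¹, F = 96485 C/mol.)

1.22 V

The Ag⁺/Ag couple has the higher reduction potential and acts as the cathode, so E°_cell = +0.80 − (-0.44) = 1.24 V.
Balancing electrons gives n = 2; the reaction quotient is Q = [Fe²⁺]/[Ag⁺]^2 = 4.00.
E = E° − (RT/nF) ln Q = 1.24 − (8.314×283)/(2×96485) × (1.386) = 1.240 − 0.017 = 1.223 V.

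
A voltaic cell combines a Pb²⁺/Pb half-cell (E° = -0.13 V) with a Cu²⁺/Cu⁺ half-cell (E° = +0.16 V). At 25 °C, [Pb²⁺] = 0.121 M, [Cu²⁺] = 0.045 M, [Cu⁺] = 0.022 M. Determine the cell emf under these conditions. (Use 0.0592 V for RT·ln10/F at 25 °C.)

0.336 V

The Cu²⁺/Cu⁺ couple has the higher reduction potential and acts as the cathode, so E°_cell = +0.16 − (-0.13) = 0.29 V.
Balancing electrons gives n = 2; the reaction quotient is Q = [Pb²⁺]·[Cu⁺]^2/[Cu²⁺]^2 = 0.0289.
At 25 °C, E = E° − (0.0592/n) log Q = 0.29 − (0.0592/2)(-1.539) = 0.290 + 0.046 = 0.336 V.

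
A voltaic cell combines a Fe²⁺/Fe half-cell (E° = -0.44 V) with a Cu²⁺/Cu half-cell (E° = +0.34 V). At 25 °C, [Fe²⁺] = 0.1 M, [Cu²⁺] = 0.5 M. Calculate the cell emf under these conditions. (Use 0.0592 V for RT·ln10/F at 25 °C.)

The Cu²⁺/Cu couple has the higher reduction potential and acts as the cathode, so E°_cell = +0.34 − (-0.44) = 0.78 V.
Balancing electrons gives n = 2; the reaction quotient is Q = [Fe²⁺]/[Cu²⁺] = 0.200.
At 25 °C, E = E° − (0.0592/n) log Q = 0.78 − (0.0592/2)(-0.699) = 0.780 + 0.021 = 0.801 V.

0.801 V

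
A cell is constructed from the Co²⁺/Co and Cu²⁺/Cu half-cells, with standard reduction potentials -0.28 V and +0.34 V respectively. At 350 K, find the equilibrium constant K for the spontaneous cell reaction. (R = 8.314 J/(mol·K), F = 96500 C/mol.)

7.2 × 10^17

E°_cell = +0.34 − (-0.28) = 0.62 V, with n = 2 electrons transferred.
At equilibrium E = 0, so the Nernst equation gives ln K = nFE°/RT = (2)(96500)(0.62)/((8.314)(350)) = 41.12.
K = e^41.12 = 7.2 × 10^17.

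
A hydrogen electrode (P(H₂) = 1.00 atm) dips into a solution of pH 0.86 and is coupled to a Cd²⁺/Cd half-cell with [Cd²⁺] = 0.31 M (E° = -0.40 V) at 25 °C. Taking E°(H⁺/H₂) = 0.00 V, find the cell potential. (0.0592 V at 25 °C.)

0.36 V

The hydrogen couple is the cathode, so E°_cell = 0.40 V; n = 2.
[H⁺] = 10^(−0.86) = 0.14 M, and Q = [Cd²⁺]·P(H₂) / [H⁺]^2 = 16.3.
E = E° − (0.0592/2) log Q = 0.40 − (0.0592/2)(1.211) = 0.364 V.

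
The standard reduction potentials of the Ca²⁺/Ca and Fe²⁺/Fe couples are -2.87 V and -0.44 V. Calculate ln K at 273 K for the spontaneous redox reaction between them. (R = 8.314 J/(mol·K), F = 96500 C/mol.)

ln K = 206.6

E°_cell = -0.44 − (-2.87) = 2.43 V, with n = 2 electrons transferred.
At equilibrium E = 0, so the Nernst equation gives ln K = nFE°/RT = (2)(96500)(2.43)/((8.314)(273)) = 206.63.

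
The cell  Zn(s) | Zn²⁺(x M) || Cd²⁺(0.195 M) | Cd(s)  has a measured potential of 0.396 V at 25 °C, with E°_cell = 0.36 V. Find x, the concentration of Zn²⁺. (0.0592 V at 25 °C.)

0.012 M

From the Nernst equation, log Q = n(E° − E)/0.0592 = 2(0.36 − 0.396)/0.0592 = -1.216, so Q = 0.0608.
With Q = [Zn²⁺]/[Cd²⁺] and the known concentrations, [Zn²⁺] in the numerator gives [Zn²⁺] = 0.012 M.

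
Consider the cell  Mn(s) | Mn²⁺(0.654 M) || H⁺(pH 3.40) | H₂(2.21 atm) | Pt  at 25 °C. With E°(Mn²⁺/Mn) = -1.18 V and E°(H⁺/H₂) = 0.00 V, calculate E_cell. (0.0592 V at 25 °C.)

The hydrogen couple is the cathode, so E°_cell = 1.18 V; n = 2.
[H⁺] = 10^(−3.40) = 4 × 10^-4 M, and Q = [Mn²⁺]·P(H₂) / [H⁺]^2 = 9.12 × 10^6.
E = E° − (0.0592/2) log Q = 1.18 − (0.0592/2)(6.960) = 0.974 V.

0.97 V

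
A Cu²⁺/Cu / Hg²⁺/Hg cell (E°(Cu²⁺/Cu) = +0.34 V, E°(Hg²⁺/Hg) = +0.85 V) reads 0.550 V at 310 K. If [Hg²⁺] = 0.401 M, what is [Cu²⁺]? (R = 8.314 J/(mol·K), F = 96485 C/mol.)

From the Nernst equation, ln Q = nF(E° − E)/RT = 2×96485×(0.51 − 0.550)/(8.314×310) = -2.995, so Q = 0.0500.
With Q = [Cu²⁺]/[Hg²⁺] and the known concentrations, [Cu²⁺] in the numerator gives [Cu²⁺] = 0.02 M.

0.02 M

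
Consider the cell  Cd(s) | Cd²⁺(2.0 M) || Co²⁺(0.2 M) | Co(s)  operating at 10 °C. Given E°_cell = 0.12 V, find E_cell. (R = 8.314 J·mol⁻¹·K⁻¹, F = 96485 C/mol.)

Balancing electrons gives n = 2; the reaction quotient is Q = [Cd²⁺]/[Co²⁺] = 10.0.
E = E° − (RT/nF) ln Q = 0.12 − (8.314×283)/(2×96485) × (2.303) = 0.120 − 0.028 = 0.092 V.

0.092 V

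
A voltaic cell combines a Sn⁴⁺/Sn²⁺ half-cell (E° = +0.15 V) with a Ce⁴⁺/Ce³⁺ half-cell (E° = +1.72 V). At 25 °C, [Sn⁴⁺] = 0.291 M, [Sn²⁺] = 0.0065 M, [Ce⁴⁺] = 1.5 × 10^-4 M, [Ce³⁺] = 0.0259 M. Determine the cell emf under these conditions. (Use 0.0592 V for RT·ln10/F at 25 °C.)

1.39 V

The Ce⁴⁺/Ce³⁺ couple has the higher reduction potential and acts as the cathode, so E°_cell = +1.72 − (+0.15) = 1.57 V.
Balancing electrons gives n = 2; the reaction quotient is Q = [Sn⁴⁺]·[Ce³⁺]^2/([Sn²⁺]·[Ce⁴⁺]^2) = 1.33 × 10^6.
At 25 °C, E = E° − (0.0592/n) log Q = 1.57 − (0.0592/2)(6.125) = 1.570 − 0.181 = 1.389 V.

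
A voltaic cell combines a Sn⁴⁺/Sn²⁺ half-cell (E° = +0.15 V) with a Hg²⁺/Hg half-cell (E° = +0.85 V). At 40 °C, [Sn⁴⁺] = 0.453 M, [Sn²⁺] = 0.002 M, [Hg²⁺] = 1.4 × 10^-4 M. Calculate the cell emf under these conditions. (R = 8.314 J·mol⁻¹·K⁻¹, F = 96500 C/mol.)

0.507 V

The Hg²⁺/Hg couple has the higher reduction potential and acts as the cathode, so E°_cell = +0.85 − (+0.15) = 0.70 V.
Balancing electrons gives n = 2; the reaction quotient is Q = [Sn⁴⁺]/([Sn²⁺]·[Hg²⁺]) = 1.62 × 10^6.
E = E° − (RT/nF) ln Q = 0.70 − (8.314×313)/(2×96500) × (14.297) = 0.700 − 0.193 = 0.507 V.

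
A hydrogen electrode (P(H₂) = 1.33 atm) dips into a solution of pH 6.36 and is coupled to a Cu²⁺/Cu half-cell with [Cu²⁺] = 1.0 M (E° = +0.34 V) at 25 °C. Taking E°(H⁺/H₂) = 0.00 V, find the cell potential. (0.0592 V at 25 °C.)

The Cu²⁺/Cu couple is the cathode, so E°_cell = 0.34 V; n = 2.
[H⁺] = 10^(−6.36) = 4.4 × 10^-7 M, and Q = [H⁺]^2 / ([Cu²⁺]·P(H₂)) = 1.43 × 10^-13.
E = E° − (0.0592/2) log Q = 0.34 − (0.0592/2)(-12.844) = 0.720 V.

0.72 V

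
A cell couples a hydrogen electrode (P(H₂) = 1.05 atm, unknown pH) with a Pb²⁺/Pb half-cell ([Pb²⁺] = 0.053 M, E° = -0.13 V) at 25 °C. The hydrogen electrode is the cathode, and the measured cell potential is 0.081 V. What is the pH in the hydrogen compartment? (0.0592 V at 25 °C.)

pH = 1.45

E°_cell = 0.13 V and n = 2.
log Q = n(E° − E)/0.0592 = 2×(0.13 − 0.081)/0.0592 = 1.655.
With Q = [Pb²⁺]·P(H₂) / [H⁺]^2, solving for [H⁺] gives log[H⁺] = -1.455, so pH = 1.45.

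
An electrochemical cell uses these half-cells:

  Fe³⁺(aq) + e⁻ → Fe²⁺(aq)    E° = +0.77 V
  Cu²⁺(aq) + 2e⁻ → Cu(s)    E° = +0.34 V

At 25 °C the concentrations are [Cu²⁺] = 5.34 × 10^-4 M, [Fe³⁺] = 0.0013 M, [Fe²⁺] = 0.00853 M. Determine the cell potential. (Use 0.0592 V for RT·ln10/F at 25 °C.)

0.478 V

The Fe³⁺/Fe²⁺ couple has the higher reduction potential and acts as the cathode, so E°_cell = +0.77 − (+0.34) = 0.43 V.
Balancing electrons gives n = 2; the reaction quotient is Q = [Cu²⁺]·[Fe²⁺]^2/[Fe³⁺]^2 = 0.0230.
At 25 °C, E = E° − (0.0592/n) log Q = 0.43 − (0.0592/2)(-1.638) = 0.430 + 0.048 = 0.478 V.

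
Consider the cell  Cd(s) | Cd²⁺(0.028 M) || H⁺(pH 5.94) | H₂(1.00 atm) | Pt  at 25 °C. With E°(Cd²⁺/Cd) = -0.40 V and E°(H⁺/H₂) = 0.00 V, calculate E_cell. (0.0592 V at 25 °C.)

0.094 V

The hydrogen couple is the cathode, so E°_cell = 0.40 V; n = 2.
[H⁺] = 10^(−5.94) = 1.1 × 10^-6 M, and Q = [Cd²⁺]·P(H₂) / [H⁺]^2 = 2.12 × 10^10.
E = E° − (0.0592/2) log Q = 0.40 − (0.0592/2)(10.327) = 0.094 V.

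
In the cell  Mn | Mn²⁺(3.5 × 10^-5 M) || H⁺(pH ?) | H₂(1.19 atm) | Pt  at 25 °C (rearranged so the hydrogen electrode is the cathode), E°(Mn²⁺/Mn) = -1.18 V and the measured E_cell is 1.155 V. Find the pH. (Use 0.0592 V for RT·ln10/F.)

pH = 2.61

E°_cell = 1.18 V and n = 2.
log Q = n(E° − E)/0.0592 = 2×(1.18 − 1.155)/0.0592 = 0.845.
With Q = [Mn²⁺]·P(H₂) / [H⁺]^2, solving for [H⁺] gives log[H⁺] = -2.612, so pH = 2.61.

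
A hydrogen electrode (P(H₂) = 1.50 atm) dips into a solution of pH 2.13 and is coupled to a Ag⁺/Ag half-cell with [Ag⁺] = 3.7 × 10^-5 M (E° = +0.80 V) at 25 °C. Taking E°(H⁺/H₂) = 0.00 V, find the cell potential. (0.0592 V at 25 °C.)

0.67 V

The Ag⁺/Ag couple is the cathode, so E°_cell = 0.80 V; n = 2.
[H⁺] = 10^(−2.13) = 0.0074 M, and Q = [H⁺]^2 / ([Ag⁺]^2·P(H₂)) = 2.68 × 10^4.
E = E° − (0.0592/2) log Q = 0.80 − (0.0592/2)(4.428) = 0.669 V.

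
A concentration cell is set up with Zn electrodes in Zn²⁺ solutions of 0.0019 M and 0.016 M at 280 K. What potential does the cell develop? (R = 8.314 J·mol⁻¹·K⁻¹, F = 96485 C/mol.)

Both half-cells are Zn²⁺/Zn, so E°_cell = 0. The concentrated side is the cathode; the cell reaction moves Zn²⁺ from high to low concentration with n = 2.
Q = [Zn²⁺]_dilute/[Zn²⁺]_conc = 0.0019/0.016 = 0.119.
E = 0 − (RT/nF) ln Q = −((8.314×280)/(2×96485))(-2.131) = 0.0257 V.

0.026 V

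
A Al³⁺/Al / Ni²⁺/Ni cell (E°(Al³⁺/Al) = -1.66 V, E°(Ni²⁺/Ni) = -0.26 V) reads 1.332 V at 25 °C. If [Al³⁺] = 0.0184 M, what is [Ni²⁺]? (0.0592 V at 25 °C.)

From the Nernst equation, log Q = n(E° − E)/0.0592 = 6(1.40 − 1.332)/0.0592 = 6.892, so Q = 7.8 × 10^6.
With Q = [Al³⁺]^2/[Ni²⁺]^3 and the known concentrations, [Ni²⁺]^3 in the denominator gives [Ni²⁺] = 3.5 × 10^-4 M.

3.5 × 10^-4 M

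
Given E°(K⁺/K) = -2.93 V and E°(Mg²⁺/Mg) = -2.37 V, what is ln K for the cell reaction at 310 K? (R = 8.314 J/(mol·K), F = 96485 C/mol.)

ln K = 41.9

E°_cell = -2.37 − (-2.93) = 0.56 V, with n = 2 electrons transferred.
At equilibrium E = 0, so the Nernst equation gives ln K = nFE°/RT = (2)(96485)(0.56)/((8.314)(310)) = 41.93.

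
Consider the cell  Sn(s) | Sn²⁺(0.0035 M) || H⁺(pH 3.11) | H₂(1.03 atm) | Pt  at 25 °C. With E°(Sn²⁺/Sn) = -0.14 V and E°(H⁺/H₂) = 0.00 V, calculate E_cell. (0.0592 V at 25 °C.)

The hydrogen couple is the cathode, so E°_cell = 0.14 V; n = 2.
[H⁺] = 10^(−3.11) = 7.8 × 10^-4 M, and Q = [Sn²⁺]·P(H₂) / [H⁺]^2 = 5980.
E = E° − (0.0592/2) log Q = 0.14 − (0.0592/2)(3.777) = 0.028 V.

0.028 V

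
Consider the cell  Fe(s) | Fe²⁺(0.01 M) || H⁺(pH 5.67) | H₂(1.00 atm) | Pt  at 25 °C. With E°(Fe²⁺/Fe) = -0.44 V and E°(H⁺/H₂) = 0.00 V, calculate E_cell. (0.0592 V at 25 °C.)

0.16 V

The hydrogen couple is the cathode, so E°_cell = 0.44 V; n = 2.
[H⁺] = 10^(−5.67) = 2.1 × 10^-6 M, and Q = [Fe²⁺]·P(H₂) / [H⁺]^2 = 2.19 × 10^9.
E = E° − (0.0592/2) log Q = 0.44 − (0.0592/2)(9.340) = 0.164 V.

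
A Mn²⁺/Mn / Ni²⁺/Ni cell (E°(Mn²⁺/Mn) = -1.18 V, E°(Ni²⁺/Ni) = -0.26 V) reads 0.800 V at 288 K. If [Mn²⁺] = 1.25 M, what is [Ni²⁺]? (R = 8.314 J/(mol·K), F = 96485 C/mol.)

From the Nernst equation, ln Q = nF(E° − E)/RT = 2×96485×(0.92 − 0.800)/(8.314×288) = 9.671, so Q = 1.59 × 10^4.
With Q = [Mn²⁺]/[Ni²⁺] and the known concentrations, [Ni²⁺] in the denominator gives [Ni²⁺] = 7.9 × 10^-5 M.

7.9 × 10^-5 M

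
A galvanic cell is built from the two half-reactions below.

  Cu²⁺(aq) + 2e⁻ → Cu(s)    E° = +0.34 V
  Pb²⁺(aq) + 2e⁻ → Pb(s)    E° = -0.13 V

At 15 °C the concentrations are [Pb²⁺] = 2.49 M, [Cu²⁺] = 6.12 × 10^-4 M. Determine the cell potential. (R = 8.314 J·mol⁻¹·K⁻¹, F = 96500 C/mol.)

The Cu²⁺/Cu couple has the higher reduction potential and acts as the cathode, so E°_cell = +0.34 − (-0.13) = 0.47 V.
Balancing electrons gives n = 2; the reaction quotient is Q = [Pb²⁺]/[Cu²⁺] = 4070.
E = E° − (RT/nF) ln Q = 0.47 − (8.314×288)/(2×96500) × (8.311) = 0.470 − 0.103 = 0.367 V.

0.367 V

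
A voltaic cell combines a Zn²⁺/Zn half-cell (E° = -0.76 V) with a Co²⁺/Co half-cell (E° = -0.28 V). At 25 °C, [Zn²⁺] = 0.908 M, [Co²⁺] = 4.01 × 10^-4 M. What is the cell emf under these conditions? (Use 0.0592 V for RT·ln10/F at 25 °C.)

0.381 V

The Co²⁺/Co couple has the higher reduction potential and acts as the cathode, so E°_cell = -0.28 − (-0.76) = 0.48 V.
Balancing electrons gives n = 2; the reaction quotient is Q = [Zn²⁺]/[Co²⁺] = 2260.
At 25 °C, E = E° − (0.0592/n) log Q = 0.48 − (0.0592/2)(3.355) = 0.480 − 0.099 = 0.381 V.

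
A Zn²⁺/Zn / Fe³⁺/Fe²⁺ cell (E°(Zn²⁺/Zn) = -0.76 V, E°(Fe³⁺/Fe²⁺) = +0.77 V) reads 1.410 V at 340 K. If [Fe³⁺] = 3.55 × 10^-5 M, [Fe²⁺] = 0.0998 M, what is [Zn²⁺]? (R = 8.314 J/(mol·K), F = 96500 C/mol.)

From the Nernst equation, ln Q = nF(E° − E)/RT = 2×96500×(1.53 − 1.410)/(8.314×340) = 8.193, so Q = 3620.
With Q = [Zn²⁺]·[Fe²⁺]^2/[Fe³⁺]^2 and the known concentrations, [Zn²⁺] in the numerator gives [Zn²⁺] = 4.6 × 10^-4 M.

4.6 × 10^-4 M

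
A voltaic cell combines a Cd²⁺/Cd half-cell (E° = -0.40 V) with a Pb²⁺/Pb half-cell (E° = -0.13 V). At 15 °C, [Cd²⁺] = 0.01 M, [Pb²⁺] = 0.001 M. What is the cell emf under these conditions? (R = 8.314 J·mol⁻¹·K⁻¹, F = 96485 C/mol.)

0.241 V

The Pb²⁺/Pb couple has the higher reduction potential and acts as the cathode, so E°_cell = -0.13 − (-0.40) = 0.27 V.
Balancing electrons gives n = 2; the reaction quotient is Q = [Cd²⁺]/[Pb²⁺] = 10.0.
E = E° − (RT/nF) ln Q = 0.27 − (8.314×288)/(2×96485) × (2.303) = 0.270 − 0.029 = 0.241 V.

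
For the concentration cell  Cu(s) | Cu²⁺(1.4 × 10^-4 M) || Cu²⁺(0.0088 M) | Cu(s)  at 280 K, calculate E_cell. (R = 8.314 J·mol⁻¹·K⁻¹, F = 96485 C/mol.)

0.050 V

Both half-cells are Cu²⁺/Cu, so E°_cell = 0. The concentrated side is the cathode; the cell reaction moves Cu²⁺ from high to low concentration with n = 2.
Q = [Cu²⁺]_dilute/[Cu²⁺]_conc = 1.4 × 10^-4/0.0088 = 0.0159.
E = 0 − (RT/nF) ln Q = −((8.314×280)/(2×96485))(-4.141) = 0.0500 V.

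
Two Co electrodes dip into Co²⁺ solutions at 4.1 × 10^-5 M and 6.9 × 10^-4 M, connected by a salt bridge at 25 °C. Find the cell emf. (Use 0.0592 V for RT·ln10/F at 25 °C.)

Both half-cells are Co²⁺/Co, so E°_cell = 0. The concentrated side is the cathode; the cell reaction moves Co²⁺ from high to low concentration with n = 2.
Q = [Co²⁺]_dilute/[Co²⁺]_conc = 4.1 × 10^-5/6.9 × 10^-4 = 0.0594.
E = 0 − (0.0592/2) log Q = −(0.0592/2)(-1.226) = 0.0363 V.

0.036 V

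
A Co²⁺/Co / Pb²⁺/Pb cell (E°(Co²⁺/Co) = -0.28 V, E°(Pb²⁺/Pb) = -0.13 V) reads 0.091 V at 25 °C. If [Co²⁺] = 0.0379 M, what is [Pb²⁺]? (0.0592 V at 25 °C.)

3.8 × 10^-4 M

From the Nernst equation, log Q = n(E° − E)/0.0592 = 2(0.15 − 0.091)/0.0592 = 1.993, so Q = 98.5.
With Q = [Co²⁺]/[Pb²⁺] and the known concentrations, [Pb²⁺] in the denominator gives [Pb²⁺] = 3.8 × 10^-4 M.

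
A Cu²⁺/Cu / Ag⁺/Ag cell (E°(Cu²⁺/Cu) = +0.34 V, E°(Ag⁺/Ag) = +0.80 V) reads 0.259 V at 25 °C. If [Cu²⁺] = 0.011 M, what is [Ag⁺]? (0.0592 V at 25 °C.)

4.2 × 10^-5 M

From the Nernst equation, log Q = n(E° − E)/0.0592 = 2(0.46 − 0.259)/0.0592 = 6.791, so Q = 6.17 × 10^6.
With Q = [Cu²⁺]/[Ag⁺]^2 and the known concentrations, [Ag⁺]^2 in the denominator gives [Ag⁺] = 4.2 × 10^-5 M.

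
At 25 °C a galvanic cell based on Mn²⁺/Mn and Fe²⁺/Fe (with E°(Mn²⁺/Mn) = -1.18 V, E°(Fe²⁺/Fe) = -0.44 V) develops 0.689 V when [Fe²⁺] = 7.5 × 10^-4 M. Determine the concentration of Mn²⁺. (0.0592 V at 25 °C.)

From the Nernst equation, log Q = n(E° − E)/0.0592 = 2(0.74 − 0.689)/0.0592 = 1.723, so Q = 52.8.
With Q = [Mn²⁺]/[Fe²⁺] and the known concentrations, [Mn²⁺] in the numerator gives [Mn²⁺] = 0.04 M.

0.04 M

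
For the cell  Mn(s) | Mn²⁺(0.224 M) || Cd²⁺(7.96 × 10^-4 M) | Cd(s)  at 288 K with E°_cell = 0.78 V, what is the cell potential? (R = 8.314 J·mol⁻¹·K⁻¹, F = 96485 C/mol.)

0.710 V

Balancing electrons gives n = 2; the reaction quotient is Q = [Mn²⁺]/[Cd²⁺] = 281.
E = E° − (RT/nF) ln Q = 0.78 − (8.314×288)/(2×96485) × (5.640) = 0.780 − 0.070 = 0.710 V.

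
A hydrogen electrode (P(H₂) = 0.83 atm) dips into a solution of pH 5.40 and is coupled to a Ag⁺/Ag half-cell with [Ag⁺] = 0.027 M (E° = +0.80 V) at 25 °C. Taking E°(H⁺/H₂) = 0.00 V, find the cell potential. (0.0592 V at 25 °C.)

1.02 V

The Ag⁺/Ag couple is the cathode, so E°_cell = 0.80 V; n = 2.
[H⁺] = 10^(−5.40) = 4 × 10^-6 M, and Q = [H⁺]^2 / ([Ag⁺]^2·P(H₂)) = 2.62 × 10^-8.
E = E° − (0.0592/2) log Q = 0.80 − (0.0592/2)(-7.582) = 1.024 V.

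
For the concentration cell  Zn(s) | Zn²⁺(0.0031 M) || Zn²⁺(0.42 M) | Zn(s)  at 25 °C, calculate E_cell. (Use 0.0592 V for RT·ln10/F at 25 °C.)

Both half-cells are Zn²⁺/Zn, so E°_cell = 0. The concentrated side is the cathode; the cell reaction moves Zn²⁺ from high to low concentration with n = 2.
Q = [Zn²⁺]_dilute/[Zn²⁺]_conc = 0.0031/0.42 = 0.00738.
E = 0 − (0.0592/2) log Q = −(0.0592/2)(-2.132) = 0.0631 V.

0.063 V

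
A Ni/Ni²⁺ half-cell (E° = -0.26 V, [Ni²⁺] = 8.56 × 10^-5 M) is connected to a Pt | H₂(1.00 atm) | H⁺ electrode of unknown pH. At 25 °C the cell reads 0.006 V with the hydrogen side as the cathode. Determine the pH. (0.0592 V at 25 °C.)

pH = 6.32

E°_cell = 0.26 V and n = 2.
log Q = n(E° − E)/0.0592 = 2×(0.26 − 0.006)/0.0592 = 8.581.
With Q = [Ni²⁺]·P(H₂) / [H⁺]^2, solving for [H⁺] gives log[H⁺] = -6.324, so pH = 6.32.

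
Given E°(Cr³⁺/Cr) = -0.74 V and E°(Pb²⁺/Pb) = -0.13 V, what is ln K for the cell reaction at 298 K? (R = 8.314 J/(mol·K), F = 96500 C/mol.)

ln K = 142.6

E°_cell = -0.13 − (-0.74) = 0.61 V, with n = 6 electrons transferred.
At equilibrium E = 0, so the Nernst equation gives ln K = nFE°/RT = (6)(96500)(0.61)/((8.314)(298)) = 142.55.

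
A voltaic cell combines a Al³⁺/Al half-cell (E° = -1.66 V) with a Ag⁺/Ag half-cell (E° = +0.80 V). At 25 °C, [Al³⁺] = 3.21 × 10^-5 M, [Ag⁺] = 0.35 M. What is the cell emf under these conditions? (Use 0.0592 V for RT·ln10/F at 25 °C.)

2.52 V

The Ag⁺/Ag couple has the higher reduction potential and acts as the cathode, so E°_cell = +0.80 − (-1.66) = 2.46 V.
Balancing electrons gives n = 3; the reaction quotient is Q = [Al³⁺]/[Ag⁺]^3 = 7.49 × 10^-4.
At 25 °C, E = E° − (0.0592/n) log Q = 2.46 − (0.0592/3)(-3.126) = 2.460 + 0.062 = 2.522 V.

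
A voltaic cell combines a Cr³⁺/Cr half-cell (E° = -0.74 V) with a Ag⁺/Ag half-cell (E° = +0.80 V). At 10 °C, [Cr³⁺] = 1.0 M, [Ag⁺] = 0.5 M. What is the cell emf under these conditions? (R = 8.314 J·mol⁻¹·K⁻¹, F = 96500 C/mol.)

1.52 V

The Ag⁺/Ag couple has the higher reduction potential and acts as the cathode, so E°_cell = +0.80 − (-0.74) = 1.54 V.
Balancing electrons gives n = 3; the reaction quotient is Q = [Cr³⁺]/[Ag⁺]^3 = 8.00.
E = E° − (RT/nF) ln Q = 1.54 − (8.314×283)/(3×96500) × (2.079) = 1.540 − 0.017 = 1.523 V.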